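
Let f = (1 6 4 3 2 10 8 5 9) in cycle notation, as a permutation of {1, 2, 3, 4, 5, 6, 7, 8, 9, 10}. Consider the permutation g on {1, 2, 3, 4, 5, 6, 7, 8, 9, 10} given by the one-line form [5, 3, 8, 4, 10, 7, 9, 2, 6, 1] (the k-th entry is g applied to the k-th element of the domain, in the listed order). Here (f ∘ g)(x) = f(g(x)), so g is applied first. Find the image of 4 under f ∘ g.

First apply g: g(4) = 4, then f(4) = 3. Thus (f ∘ g)(4) = 3.

3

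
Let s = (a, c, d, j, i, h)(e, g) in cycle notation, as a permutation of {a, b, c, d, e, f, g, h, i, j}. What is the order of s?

6

The disjoint cycles have lengths 6, 2, 1, 1.
Since disjoint cycles commute, ord(s) = lcm(6, 2) = 6.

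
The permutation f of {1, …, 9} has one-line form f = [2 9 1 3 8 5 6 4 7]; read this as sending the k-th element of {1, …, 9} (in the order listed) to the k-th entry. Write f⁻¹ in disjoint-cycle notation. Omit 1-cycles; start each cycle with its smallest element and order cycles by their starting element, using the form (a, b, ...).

(1, 3, 4, 8, 5, 6, 7, 9, 2)

The cycle decomposition of f is (1, 2, 9, 7, 6, 5, 8, 4, 3).
Reversing each cycle (and rotating so the smallest element leads) gives f⁻¹ = (1, 3, 4, 8, 5, 6, 7, 9, 2).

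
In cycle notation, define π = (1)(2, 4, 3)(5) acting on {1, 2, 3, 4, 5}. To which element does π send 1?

The 1-cycle (1) fixes 1, so π(1) = 1.

1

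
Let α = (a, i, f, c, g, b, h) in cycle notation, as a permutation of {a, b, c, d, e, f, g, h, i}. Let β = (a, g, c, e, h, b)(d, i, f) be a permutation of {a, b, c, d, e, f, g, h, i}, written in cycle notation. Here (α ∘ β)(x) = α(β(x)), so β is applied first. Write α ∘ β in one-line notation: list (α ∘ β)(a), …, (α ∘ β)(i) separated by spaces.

b i e f a d g h c

Chase each element through β then α: a → g → b; b → a → i; c → e → e; d → i → f; e → h → a; f → d → d; g → c → g; h → b → h; i → f → c.
Collecting the images, α ∘ β = [b i e f a d g h c].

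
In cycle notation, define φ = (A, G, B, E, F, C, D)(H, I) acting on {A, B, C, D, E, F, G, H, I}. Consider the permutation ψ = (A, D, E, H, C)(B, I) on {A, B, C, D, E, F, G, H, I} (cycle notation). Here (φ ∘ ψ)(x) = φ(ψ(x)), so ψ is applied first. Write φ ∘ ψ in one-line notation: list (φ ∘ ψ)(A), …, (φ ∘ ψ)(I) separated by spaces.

For each element, apply ψ then φ: A → D → A; B → I → H; C → A → G; D → E → F; E → H → I; F → F → C; G → G → B; H → C → D; I → B → E.
So φ ∘ ψ in one-line form is A H G F I C B D E.

A H G F I C B D E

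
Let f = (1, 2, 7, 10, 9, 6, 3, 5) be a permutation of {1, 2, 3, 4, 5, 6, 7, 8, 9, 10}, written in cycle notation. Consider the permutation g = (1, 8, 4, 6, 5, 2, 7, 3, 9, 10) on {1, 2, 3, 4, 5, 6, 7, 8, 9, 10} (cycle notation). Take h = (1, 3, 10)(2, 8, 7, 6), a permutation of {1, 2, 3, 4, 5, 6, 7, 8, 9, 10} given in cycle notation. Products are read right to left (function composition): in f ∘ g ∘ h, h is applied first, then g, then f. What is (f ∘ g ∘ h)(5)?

Apply the permutations in order: h(5) = 5, then g(5) = 2, then f(2) = 7. So (f ∘ g ∘ h)(5) = 7.

7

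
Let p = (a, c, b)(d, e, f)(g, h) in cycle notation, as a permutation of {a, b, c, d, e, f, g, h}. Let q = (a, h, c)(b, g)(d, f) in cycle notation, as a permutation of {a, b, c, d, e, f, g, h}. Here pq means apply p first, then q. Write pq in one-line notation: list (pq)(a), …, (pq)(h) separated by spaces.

(pq)(x) = q(p(x)). Computing each image: q(p(a)) = q(c) = a, q(p(b)) = q(a) = h, q(p(c)) = q(b) = g, q(p(d)) = q(e) = e, q(p(e)) = q(f) = d, q(p(f)) = q(d) = f, q(p(g)) = q(h) = c, q(p(h)) = q(g) = b.
Hence pq = [a h g e d f c b].

a h g e d f c b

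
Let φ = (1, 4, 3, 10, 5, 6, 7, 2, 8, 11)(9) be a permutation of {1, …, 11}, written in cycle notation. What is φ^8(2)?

2 lies in the 10-cycle (1, 4, 3, 10, 5, 6, 7, 2, 8, 11).
Stepping 8 places around the cycle: 2 → 8 → 11 → 1 → 4 → 3 → 10 → 5 → 6.

6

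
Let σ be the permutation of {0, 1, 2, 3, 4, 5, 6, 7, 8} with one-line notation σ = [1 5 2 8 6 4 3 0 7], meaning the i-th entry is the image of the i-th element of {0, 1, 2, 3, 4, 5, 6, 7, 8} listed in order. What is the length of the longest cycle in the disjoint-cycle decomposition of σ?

Decomposing into disjoint cycles gives (0, 1, 5, 4, 6, 3, 8, 7); the longest has length 8.

8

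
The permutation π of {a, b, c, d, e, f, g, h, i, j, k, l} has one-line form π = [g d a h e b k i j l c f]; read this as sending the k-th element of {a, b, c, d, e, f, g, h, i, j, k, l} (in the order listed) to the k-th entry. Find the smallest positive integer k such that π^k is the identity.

Decomposing into disjoint cycles gives cycle lengths 7, 4, 1.
The order is lcm(7, 4) = 28.

28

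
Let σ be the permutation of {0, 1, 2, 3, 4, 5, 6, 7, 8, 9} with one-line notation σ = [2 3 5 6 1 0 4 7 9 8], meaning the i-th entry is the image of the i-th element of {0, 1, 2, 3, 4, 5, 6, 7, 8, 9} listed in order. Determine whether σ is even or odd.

even

In disjoint-cycle form the cycle lengths are 4, 3, 2, 1.
A cycle of length ℓ contributes ℓ−1 transpositions, so σ is a product of 3 + 2 + 1 = 6 transpositions — even.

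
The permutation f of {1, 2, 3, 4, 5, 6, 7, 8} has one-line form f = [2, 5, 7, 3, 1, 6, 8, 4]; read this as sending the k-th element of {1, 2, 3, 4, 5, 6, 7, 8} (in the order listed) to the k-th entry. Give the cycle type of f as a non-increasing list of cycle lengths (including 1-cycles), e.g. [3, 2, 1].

[4, 3, 1]

The disjoint cycles are (1 2 5)(3 7 8 4)(6), with lengths 4, 3, 1 in non-increasing order.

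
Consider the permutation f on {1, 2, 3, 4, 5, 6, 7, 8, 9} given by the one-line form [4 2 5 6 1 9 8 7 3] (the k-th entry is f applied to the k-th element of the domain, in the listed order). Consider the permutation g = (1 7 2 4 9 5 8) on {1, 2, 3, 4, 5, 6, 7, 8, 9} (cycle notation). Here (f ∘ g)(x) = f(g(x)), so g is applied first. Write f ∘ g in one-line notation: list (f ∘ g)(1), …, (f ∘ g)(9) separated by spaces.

8 6 5 3 7 9 2 4 1

For each element, apply g then f: 1 → 7 → 8; 2 → 4 → 6; 3 → 3 → 5; 4 → 9 → 3; 5 → 8 → 7; 6 → 6 → 9; 7 → 2 → 2; 8 → 1 → 4; 9 → 5 → 1.
Collecting the images, f ∘ g = [8 6 5 3 7 9 2 4 1].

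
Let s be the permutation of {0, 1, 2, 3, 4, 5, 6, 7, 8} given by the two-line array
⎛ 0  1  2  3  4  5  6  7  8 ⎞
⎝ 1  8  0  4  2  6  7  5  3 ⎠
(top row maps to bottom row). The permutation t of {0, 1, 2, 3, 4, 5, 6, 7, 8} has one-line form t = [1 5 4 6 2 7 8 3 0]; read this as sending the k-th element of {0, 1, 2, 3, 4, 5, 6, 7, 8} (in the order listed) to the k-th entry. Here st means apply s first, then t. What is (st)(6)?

(st)(6) = t(s(6)). s(6) = 7, then t(7) = 3. So (st)(6) = 3.

3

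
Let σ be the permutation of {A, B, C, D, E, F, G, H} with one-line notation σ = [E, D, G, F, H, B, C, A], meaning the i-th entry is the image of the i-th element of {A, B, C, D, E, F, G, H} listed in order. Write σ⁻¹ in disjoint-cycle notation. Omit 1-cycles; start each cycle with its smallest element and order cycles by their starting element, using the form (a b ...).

(A H E)(B F D)(C G)

First write σ in disjoint cycles: (A E H)(B D F)(C G).
The inverse reverses every cycle; in canonical form, σ⁻¹ = (A H E)(B F D)(C G).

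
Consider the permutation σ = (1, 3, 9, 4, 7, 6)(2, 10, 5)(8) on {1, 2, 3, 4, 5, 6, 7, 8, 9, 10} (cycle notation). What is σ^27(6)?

6 lies in the 6-cycle (1, 3, 9, 4, 7, 6).
Powers repeat with period 6 on this cycle, and 27 mod 6 = 3, so σ^27(6) = σ^3(6).
Advancing 3 steps from 6: 6 → 1 → 3 → 9.

9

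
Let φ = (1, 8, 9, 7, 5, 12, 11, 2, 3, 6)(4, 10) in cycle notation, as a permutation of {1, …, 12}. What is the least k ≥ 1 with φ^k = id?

The disjoint cycles have lengths 10, 2.
The order is lcm(10, 2) = 10.

10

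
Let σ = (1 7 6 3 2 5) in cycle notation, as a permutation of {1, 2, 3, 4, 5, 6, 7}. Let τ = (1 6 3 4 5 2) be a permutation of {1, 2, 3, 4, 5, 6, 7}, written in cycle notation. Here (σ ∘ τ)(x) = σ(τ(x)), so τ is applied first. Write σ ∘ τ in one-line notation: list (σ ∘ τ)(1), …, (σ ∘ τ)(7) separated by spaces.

3 7 4 1 5 2 6

Chase each element through τ then σ: 1 → 6 → 3; 2 → 1 → 7; 3 → 4 → 4; 4 → 5 → 1; 5 → 2 → 5; 6 → 3 → 2; 7 → 7 → 6.
So σ ∘ τ in one-line form is 3 7 4 1 5 2 6.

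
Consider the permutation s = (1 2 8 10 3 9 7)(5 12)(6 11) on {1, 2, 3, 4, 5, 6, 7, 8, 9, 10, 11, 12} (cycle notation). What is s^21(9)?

9

9 lies in the 7-cycle (1 2 8 10 3 9 7).
On a 7-cycle, s^7 is the identity, so s^21 = s^0 there (21 ≡ 0 mod 7).
So s^21(9) = 9.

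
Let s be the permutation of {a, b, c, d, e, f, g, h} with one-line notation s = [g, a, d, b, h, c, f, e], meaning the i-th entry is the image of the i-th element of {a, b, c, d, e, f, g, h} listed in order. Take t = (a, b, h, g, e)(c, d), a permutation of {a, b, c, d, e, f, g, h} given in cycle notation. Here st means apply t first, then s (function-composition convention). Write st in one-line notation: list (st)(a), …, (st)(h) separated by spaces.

Chase each element through t then s: a → b → a; b → h → e; c → d → b; d → c → d; e → a → g; f → f → c; g → e → h; h → g → f.
Collecting the images, st = [a e b d g c h f].

a e b d g c h f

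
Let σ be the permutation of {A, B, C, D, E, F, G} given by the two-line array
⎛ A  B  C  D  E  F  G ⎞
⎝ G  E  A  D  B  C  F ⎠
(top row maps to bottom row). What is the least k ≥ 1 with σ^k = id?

4

Decomposing into disjoint cycles gives cycle lengths 4, 2, 1.
Since disjoint cycles commute, ord(σ) = lcm(4, 2) = 4.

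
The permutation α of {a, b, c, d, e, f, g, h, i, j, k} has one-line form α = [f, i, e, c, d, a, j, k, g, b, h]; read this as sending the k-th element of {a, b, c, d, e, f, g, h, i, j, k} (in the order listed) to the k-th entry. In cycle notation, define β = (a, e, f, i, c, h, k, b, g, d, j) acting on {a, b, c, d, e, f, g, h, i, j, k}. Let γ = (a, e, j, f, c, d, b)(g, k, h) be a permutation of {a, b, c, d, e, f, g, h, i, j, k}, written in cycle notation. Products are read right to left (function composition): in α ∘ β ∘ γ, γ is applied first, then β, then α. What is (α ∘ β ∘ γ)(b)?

d

Apply the permutations in order: γ(b) = a, then β(a) = e, then α(e) = d. So (α ∘ β ∘ γ)(b) = d.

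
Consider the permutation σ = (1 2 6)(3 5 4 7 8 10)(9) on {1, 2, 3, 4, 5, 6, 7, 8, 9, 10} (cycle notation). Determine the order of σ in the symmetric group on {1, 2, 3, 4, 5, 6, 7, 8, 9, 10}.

6

The disjoint cycles have lengths 6, 3, 1.
The order is lcm(6, 3) = 6.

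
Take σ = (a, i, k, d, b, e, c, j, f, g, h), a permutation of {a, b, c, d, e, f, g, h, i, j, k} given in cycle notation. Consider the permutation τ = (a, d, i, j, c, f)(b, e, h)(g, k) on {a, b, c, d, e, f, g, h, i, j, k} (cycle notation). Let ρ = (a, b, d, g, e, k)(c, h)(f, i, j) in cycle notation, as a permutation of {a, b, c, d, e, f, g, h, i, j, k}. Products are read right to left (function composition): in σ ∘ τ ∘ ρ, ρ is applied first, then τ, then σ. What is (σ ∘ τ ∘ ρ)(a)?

c

Apply the permutations in order: ρ(a) = b, then τ(b) = e, then σ(e) = c. So (σ ∘ τ ∘ ρ)(a) = c.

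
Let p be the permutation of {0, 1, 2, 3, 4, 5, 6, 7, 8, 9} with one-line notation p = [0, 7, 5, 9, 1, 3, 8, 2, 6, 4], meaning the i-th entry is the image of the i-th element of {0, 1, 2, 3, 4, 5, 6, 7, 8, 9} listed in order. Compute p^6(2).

7

Tracing 2 → 5 → … returns to 2 after 7 steps, so 2 lies in a 7-cycle (1, 7, 2, 5, 3, 9, 4).
Advancing 6 steps from 2: 2 → 5 → 3 → 9 → 4 → 1 → 7.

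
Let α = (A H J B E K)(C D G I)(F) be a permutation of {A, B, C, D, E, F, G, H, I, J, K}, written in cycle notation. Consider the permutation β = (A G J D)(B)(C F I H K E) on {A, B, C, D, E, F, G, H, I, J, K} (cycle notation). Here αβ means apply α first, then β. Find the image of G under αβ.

H

(αβ)(G) = β(α(G)). α(G) = I, then β(I) = H. So (αβ)(G) = H.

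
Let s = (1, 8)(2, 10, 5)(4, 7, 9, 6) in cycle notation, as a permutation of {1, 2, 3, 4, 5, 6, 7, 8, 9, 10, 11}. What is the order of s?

12

The cycle type of s is (4, 3, 2, 1, 1).
The order of s is the least common multiple of its cycle lengths: lcm(4, 3, 2) = 12.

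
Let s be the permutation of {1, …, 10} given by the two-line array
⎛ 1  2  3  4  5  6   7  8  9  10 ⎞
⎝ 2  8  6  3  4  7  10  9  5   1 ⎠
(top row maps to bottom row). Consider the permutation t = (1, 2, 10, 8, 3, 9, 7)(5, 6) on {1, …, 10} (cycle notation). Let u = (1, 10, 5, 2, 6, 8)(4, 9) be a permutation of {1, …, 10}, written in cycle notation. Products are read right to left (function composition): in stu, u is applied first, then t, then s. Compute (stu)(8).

Chase 8: u(8) = 1; t(1) = 2; s(2) = 8. Hence (stu)(8) = 8.

8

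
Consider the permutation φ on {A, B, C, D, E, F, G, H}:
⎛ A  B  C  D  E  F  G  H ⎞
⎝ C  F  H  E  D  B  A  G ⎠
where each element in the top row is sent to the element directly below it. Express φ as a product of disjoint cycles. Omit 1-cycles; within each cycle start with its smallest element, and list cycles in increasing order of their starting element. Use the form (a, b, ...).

(A, C, H, G)(B, F)(D, E)

Start at A and follow images: A → C → H → G → A, giving the cycle (A, C, H, G).
Repeating from the next unused element and collecting all non-trivial cycles gives (A, C, H, G)(B, F)(D, E).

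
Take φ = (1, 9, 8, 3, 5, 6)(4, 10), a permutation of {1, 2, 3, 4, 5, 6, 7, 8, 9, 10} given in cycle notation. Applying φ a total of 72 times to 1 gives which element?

1 lies in the 6-cycle (1, 9, 8, 3, 5, 6).
On a 6-cycle, φ^6 is the identity, so φ^72 = φ^0 there (72 ≡ 0 mod 6).
So φ^72(1) = 1.

1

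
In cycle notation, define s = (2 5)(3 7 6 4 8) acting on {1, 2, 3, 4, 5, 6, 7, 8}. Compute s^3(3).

3 lies in the 5-cycle (3 7 6 4 8).
Advancing 3 steps from 3: 3 → 7 → 6 → 4.

4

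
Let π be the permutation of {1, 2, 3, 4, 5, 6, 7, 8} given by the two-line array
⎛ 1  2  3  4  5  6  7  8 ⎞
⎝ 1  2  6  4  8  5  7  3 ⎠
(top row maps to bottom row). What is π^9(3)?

6

Tracing 3 → 6 → … returns to 3 after 4 steps, so 3 lies in a 4-cycle (3, 6, 5, 8).
On a 4-cycle, π^4 is the identity, so π^9 = π^1 there (9 ≡ 1 mod 4).
Advancing 1 step from 3: 3 → 6.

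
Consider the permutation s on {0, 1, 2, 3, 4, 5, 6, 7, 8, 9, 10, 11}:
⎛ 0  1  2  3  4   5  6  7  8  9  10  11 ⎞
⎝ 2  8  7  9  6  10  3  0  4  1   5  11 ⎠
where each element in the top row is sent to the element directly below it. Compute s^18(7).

7

Tracing 7 → 0 → … returns to 7 after 3 steps, so 7 lies in a 3-cycle (0 2 7).
On a 3-cycle, s^3 is the identity, so s^18 = s^0 there (18 ≡ 0 mod 3).
So s^18(7) = 7.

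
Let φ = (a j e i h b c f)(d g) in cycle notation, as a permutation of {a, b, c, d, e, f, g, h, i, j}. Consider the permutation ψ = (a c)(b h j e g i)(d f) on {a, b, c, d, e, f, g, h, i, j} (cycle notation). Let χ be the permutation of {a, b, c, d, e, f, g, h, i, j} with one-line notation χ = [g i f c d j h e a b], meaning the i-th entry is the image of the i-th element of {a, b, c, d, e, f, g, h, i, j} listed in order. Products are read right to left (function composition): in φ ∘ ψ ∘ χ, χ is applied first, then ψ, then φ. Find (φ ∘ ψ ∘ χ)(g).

Chase g: χ(g) = h; ψ(h) = j; φ(j) = e. Hence (φ ∘ ψ ∘ χ)(g) = e.

e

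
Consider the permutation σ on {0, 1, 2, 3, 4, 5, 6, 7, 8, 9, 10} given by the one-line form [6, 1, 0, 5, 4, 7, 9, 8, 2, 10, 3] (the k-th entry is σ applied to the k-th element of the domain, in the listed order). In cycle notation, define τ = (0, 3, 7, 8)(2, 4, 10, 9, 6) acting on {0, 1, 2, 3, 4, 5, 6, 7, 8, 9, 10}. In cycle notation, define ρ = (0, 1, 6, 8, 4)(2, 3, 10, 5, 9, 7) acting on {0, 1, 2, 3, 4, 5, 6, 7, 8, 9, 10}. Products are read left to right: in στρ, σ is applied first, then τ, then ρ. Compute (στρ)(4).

Apply the permutations in order: σ(4) = 4, then τ(4) = 10, then ρ(10) = 5. So (στρ)(4) = 5.

5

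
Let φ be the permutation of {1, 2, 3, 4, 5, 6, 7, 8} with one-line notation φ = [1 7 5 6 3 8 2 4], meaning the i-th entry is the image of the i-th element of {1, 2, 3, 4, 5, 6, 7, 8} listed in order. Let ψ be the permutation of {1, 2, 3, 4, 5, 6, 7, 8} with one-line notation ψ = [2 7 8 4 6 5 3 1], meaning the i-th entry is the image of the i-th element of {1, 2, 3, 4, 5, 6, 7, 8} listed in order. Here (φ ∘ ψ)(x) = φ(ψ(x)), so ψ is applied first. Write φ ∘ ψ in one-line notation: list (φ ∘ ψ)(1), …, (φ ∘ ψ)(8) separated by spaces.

(φ ∘ ψ)(x) = φ(ψ(x)). Computing each image: φ(ψ(1)) = φ(2) = 7, φ(ψ(2)) = φ(7) = 2, φ(ψ(3)) = φ(8) = 4, φ(ψ(4)) = φ(4) = 6, φ(ψ(5)) = φ(6) = 8, φ(ψ(6)) = φ(5) = 3, φ(ψ(7)) = φ(3) = 5, φ(ψ(8)) = φ(1) = 1.
Hence φ ∘ ψ = [7 2 4 6 8 3 5 1].

7 2 4 6 8 3 5 1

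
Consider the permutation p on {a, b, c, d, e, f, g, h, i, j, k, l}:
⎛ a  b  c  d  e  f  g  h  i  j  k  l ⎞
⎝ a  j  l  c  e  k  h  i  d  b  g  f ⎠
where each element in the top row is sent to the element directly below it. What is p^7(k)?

f

Tracing k → g → … returns to k after 8 steps, so k lies in an 8-cycle (c l f k g h i d).
Stepping 7 places around the cycle: k → g → h → i → d → c → l → f.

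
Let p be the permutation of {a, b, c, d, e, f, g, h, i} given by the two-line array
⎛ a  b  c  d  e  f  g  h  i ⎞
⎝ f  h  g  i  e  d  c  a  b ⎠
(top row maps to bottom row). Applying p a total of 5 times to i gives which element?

Tracing i → b → … returns to i after 6 steps, so i lies in a 6-cycle (a, f, d, i, b, h).
Stepping 5 places around the cycle: i → b → h → a → f → d.

d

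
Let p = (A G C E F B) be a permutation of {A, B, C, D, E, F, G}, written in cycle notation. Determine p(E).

F

E appears in (A G C E F B); the next entry (wrapping around) is F.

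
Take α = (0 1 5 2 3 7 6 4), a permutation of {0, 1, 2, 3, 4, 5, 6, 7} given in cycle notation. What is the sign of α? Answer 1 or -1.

-1

The cycle lengths are 8.
A cycle of length ℓ contributes ℓ−1 transpositions, so α is a product of 7 transpositions — odd.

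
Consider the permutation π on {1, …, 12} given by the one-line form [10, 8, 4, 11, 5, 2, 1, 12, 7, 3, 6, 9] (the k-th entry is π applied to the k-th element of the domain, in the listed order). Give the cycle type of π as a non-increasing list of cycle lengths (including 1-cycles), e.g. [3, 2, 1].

[11, 1]

The disjoint cycles are (1, 10, 3, 4, 11, 6, 2, 8, 12, 9, 7)(5), with lengths 11, 1 in non-increasing order.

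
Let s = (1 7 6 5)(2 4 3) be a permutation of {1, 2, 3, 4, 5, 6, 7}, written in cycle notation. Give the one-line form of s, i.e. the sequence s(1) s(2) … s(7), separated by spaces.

7 4 2 3 1 5 6

Image by image: 1→7, 2→4, 3→2, 4→3, 5→1, 6→5, 7→6.
So the one-line form is 7 4 2 3 1 5 6.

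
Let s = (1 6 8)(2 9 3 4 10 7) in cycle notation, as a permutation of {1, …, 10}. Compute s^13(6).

8

6 lies in the 3-cycle (1 6 8).
Powers repeat with period 3 on this cycle, and 13 mod 3 = 1, so s^13(6) = s^1(6).
Stepping 1 place around the cycle: 6 → 8.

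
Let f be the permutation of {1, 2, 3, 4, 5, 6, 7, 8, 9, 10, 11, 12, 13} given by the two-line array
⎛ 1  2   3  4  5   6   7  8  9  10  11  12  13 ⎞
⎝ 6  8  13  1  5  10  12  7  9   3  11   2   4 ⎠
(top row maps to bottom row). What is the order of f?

12

Writing f as disjoint cycles, the cycle lengths are 6, 4, 1, 1, 1.
The order of f is the least common multiple of its cycle lengths: lcm(6, 4) = 12.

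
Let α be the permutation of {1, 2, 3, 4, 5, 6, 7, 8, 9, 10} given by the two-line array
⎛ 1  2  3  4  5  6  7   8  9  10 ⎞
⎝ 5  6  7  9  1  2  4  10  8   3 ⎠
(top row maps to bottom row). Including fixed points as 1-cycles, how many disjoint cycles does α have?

The cycle decomposition is (1, 5)(2, 6)(3, 7, 4, 9, 8, 10), which has 3 cycles (counting 1-cycles).

3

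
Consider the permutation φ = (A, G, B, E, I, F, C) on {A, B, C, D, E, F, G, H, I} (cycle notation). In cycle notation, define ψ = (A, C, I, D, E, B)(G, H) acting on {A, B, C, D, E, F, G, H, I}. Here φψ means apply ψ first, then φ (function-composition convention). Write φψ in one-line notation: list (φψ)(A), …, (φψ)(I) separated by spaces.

For each element, apply ψ then φ: A → C → A; B → A → G; C → I → F; D → E → I; E → B → E; F → F → C; G → H → H; H → G → B; I → D → D.
So φψ in one-line form is A G F I E C H B D.

A G F I E C H B D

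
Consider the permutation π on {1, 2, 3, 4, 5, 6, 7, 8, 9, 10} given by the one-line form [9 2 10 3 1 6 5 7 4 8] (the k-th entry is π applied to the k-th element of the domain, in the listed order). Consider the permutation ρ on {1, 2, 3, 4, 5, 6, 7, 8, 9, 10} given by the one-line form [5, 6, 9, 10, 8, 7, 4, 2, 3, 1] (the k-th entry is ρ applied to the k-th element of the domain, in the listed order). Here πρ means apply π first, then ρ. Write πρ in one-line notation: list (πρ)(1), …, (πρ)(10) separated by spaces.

For each element, apply π then ρ: 1 → 9 → 3; 2 → 2 → 6; 3 → 10 → 1; 4 → 3 → 9; 5 → 1 → 5; 6 → 6 → 7; 7 → 5 → 8; 8 → 7 → 4; 9 → 4 → 10; 10 → 8 → 2.
Collecting the images, πρ = [3 6 1 9 5 7 8 4 10 2].

3 6 1 9 5 7 8 4 10 2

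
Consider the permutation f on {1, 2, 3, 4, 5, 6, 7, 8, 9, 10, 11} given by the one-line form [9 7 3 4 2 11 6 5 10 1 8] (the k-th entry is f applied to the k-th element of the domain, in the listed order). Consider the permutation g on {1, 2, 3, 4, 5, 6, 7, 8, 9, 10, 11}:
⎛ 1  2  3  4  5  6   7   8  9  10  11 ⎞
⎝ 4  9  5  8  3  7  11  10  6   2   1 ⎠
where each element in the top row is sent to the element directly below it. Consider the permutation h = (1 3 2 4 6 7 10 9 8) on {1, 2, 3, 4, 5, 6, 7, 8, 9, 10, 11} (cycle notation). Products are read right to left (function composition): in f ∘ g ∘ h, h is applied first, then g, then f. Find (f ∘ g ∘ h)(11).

Chase 11: h(11) = 11; g(11) = 1; f(1) = 9. Hence (f ∘ g ∘ h)(11) = 9.

9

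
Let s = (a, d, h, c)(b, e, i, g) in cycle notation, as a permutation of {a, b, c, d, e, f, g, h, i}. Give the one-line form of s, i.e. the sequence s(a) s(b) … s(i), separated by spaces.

d e a h i f b c g

Each element maps to the next entry in its cycle (wrapping to the front): a↦d, b↦e, c↦a, d↦h, e↦i, f↦f, g↦b, h↦c, i↦g.
Listing these in domain order gives d e a h i f b c g.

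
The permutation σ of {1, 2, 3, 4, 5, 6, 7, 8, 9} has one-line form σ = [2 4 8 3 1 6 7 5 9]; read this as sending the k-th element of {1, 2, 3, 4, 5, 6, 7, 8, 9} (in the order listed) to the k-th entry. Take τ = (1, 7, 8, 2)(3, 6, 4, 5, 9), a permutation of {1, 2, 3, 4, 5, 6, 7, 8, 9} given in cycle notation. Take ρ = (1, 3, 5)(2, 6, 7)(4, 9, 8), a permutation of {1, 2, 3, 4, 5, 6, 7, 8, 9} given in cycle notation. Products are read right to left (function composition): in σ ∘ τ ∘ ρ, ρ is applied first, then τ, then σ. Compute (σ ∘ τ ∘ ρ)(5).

7

Apply the permutations in order: ρ(5) = 1, then τ(1) = 7, then σ(7) = 7. So (σ ∘ τ ∘ ρ)(5) = 7.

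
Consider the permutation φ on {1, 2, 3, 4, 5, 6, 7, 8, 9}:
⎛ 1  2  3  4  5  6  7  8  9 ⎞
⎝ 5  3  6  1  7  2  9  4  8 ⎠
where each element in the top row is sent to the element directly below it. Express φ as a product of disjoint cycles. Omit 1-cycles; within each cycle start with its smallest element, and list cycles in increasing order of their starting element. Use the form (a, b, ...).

(1, 5, 7, 9, 8, 4)(2, 3, 6)

From 1: 1 → 5 → 7 → 9 → 8 → 4 → 1, closing the cycle (1, 5, 7, 9, 8, 4).
Continuing from each remaining unvisited element yields (1, 5, 7, 9, 8, 4)(2, 3, 6).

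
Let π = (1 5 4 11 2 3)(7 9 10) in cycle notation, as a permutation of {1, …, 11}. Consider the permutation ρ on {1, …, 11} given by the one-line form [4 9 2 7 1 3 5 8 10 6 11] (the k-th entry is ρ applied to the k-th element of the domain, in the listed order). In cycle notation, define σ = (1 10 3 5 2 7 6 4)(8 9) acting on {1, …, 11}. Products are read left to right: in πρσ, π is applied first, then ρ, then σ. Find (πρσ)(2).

Chase 2: π(2) = 3; ρ(3) = 2; σ(2) = 7. Hence (πρσ)(2) = 7.

7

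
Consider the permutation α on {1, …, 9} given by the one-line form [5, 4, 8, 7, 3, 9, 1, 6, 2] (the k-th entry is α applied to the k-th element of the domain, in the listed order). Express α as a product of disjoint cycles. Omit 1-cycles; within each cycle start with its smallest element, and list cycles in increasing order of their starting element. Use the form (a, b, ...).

Start at 1 and follow images: 1 → 5 → 3 → 8 → 6 → 9 → 2 → 4 → 7 → 1, giving the cycle (1, 5, 3, 8, 6, 9, 2, 4, 7).
Repeating from the next unused element and collecting all non-trivial cycles gives (1, 5, 3, 8, 6, 9, 2, 4, 7).

(1, 5, 3, 8, 6, 9, 2, 4, 7)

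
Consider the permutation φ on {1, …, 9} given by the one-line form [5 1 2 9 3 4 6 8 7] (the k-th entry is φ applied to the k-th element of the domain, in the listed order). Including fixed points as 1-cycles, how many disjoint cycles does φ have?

The cycle decomposition is (1, 5, 3, 2)(4, 9, 7, 6)(8), which has 3 cycles (counting 1-cycles).

3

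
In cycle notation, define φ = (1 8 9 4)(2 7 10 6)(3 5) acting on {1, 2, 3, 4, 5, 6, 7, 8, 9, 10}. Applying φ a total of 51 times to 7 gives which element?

7 lies in the 4-cycle (2 7 10 6).
Powers repeat with period 4 on this cycle, and 51 mod 4 = 3, so φ^51(7) = φ^3(7).
Advancing 3 steps from 7: 7 → 10 → 6 → 2.

2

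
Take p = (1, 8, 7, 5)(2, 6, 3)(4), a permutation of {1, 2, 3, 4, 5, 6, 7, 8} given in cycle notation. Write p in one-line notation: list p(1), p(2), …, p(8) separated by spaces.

8 6 2 4 1 3 5 7

Reading each image from the cycles: 1→8, 2→6, 3→2, 4→4, 5→1, 6→3, 7→5, 8→7.
So the one-line form is 8 6 2 4 1 3 5 7.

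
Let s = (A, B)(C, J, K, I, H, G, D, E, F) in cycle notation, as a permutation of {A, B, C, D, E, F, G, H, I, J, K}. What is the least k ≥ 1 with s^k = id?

The disjoint cycles have lengths 9, 2.
Since disjoint cycles commute, ord(s) = lcm(9, 2) = 18.

18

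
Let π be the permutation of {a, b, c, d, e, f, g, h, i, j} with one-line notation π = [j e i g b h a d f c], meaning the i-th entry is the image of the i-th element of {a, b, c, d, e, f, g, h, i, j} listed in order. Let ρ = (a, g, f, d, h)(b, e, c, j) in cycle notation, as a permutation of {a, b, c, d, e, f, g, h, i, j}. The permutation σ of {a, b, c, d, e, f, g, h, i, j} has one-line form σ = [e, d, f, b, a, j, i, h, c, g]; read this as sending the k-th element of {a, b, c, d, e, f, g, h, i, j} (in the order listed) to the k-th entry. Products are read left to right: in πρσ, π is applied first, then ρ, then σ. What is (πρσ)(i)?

(πρσ)(i) = σ(ρ(π(i))). π(i) = f, then ρ(f) = d, then σ(d) = b, so the result is b.

b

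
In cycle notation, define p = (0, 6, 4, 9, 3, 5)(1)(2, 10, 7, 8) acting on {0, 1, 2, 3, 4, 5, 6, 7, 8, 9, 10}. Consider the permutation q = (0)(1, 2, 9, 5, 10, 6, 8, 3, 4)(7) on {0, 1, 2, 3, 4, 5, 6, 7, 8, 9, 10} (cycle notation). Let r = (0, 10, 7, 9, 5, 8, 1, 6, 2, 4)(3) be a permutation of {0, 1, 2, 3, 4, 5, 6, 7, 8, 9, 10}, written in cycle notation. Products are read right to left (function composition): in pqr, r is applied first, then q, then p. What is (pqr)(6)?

Chase 6: r(6) = 2; q(2) = 9; p(9) = 3. Hence (pqr)(6) = 3.

3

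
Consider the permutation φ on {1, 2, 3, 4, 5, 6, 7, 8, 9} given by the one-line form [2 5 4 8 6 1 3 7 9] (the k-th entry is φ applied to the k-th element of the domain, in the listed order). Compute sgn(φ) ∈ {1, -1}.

1

In disjoint-cycle form the cycle lengths are 4, 4, 1.
A cycle of length ℓ contributes ℓ−1 transpositions, so φ is a product of 3 + 3 = 6 transpositions — even.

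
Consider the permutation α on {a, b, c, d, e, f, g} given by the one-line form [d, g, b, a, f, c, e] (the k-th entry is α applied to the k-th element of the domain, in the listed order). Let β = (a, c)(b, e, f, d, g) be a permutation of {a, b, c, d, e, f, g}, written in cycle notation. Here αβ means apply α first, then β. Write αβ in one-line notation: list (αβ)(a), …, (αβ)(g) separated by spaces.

For each element, apply α then β: a → d → g; b → g → b; c → b → e; d → a → c; e → f → d; f → c → a; g → e → f.
So αβ in one-line form is g b e c d a f.

g b e c d a f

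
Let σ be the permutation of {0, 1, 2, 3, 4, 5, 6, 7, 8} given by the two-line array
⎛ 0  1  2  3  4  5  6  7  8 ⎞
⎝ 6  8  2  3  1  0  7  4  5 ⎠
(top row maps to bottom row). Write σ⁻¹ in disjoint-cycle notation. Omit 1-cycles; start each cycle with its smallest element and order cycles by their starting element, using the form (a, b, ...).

(0, 5, 8, 1, 4, 7, 6)

The cycle decomposition of σ is (0, 6, 7, 4, 1, 8, 5).
The inverse reverses every cycle; in canonical form, σ⁻¹ = (0, 5, 8, 1, 4, 7, 6).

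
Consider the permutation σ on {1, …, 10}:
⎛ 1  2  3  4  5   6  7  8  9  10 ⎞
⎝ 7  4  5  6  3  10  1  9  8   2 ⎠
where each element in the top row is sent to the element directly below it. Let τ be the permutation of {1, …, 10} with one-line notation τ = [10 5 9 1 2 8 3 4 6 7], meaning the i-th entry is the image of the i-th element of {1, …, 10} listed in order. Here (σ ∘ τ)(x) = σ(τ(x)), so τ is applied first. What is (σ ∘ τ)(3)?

8

(σ ∘ τ)(3) = σ(τ(3)). τ(3) = 9, then σ(9) = 8. So (σ ∘ τ)(3) = 8.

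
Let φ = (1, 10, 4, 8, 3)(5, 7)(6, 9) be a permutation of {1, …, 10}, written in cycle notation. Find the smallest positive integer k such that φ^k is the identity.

10

The disjoint cycles have lengths 5, 2, 2, 1.
Since disjoint cycles commute, ord(φ) = lcm(5, 2, 2) = 10.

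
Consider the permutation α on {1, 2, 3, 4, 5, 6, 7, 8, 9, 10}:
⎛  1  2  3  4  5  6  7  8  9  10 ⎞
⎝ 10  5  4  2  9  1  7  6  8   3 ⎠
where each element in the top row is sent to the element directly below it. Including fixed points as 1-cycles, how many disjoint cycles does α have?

The cycle decomposition is (1 10 3 4 2 5 9 8 6)(7), which has 2 cycles (counting 1-cycles).

2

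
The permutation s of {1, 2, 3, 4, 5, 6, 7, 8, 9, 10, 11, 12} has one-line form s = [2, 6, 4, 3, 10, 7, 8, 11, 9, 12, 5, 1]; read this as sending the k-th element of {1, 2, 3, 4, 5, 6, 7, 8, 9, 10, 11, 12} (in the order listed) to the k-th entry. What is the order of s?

18

Writing s as disjoint cycles, the cycle lengths are 9, 2, 1.
The order of s is the least common multiple of its cycle lengths: lcm(9, 2) = 18.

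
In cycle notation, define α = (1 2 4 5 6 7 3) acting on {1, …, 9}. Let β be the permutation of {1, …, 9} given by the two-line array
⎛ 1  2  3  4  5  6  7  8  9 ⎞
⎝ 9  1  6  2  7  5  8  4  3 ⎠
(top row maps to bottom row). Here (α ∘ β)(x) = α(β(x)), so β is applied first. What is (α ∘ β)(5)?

β(5) = 7, then α(7) = 3; composing gives (α ∘ β)(5) = 3.

3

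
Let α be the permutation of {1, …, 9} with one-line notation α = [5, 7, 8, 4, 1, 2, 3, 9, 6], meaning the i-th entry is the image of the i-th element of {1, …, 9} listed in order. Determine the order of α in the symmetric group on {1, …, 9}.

6

Decomposing into disjoint cycles gives cycle lengths 6, 2, 1.
Since disjoint cycles commute, ord(α) = lcm(6, 2) = 6.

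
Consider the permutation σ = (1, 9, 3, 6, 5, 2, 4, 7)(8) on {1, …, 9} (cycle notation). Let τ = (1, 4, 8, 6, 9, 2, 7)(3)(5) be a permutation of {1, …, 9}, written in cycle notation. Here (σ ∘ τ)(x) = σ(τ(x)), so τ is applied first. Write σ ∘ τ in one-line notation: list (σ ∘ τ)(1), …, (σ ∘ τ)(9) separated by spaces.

7 1 6 8 2 3 9 5 4

For each element, apply τ then σ: 1 → 4 → 7; 2 → 7 → 1; 3 → 3 → 6; 4 → 8 → 8; 5 → 5 → 2; 6 → 9 → 3; 7 → 1 → 9; 8 → 6 → 5; 9 → 2 → 4.
So σ ∘ τ in one-line form is 7 1 6 8 2 3 9 5 4.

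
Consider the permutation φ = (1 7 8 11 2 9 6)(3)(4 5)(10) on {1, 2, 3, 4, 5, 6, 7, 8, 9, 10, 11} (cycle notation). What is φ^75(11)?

7

11 lies in the 7-cycle (1 7 8 11 2 9 6).
Since the cycle has length 7, φ^75 acts on it the same as φ^5 (75 mod 7 = 5).
Stepping 5 places around the cycle: 11 → 2 → 9 → 6 → 1 → 7.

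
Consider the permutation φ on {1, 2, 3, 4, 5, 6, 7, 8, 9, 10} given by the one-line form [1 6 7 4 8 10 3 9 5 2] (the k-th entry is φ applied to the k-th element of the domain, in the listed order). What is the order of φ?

6

Decomposing into disjoint cycles gives cycle lengths 3, 3, 2, 1, 1.
The order is lcm(3, 3, 2) = 6.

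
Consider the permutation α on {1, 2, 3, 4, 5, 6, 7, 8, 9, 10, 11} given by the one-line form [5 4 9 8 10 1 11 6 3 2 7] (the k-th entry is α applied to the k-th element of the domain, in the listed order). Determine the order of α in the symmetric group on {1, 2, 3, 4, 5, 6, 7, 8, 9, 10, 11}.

The disjoint-cycle form of α has cycle lengths 7, 2, 2.
The order is lcm(7, 2, 2) = 14.

14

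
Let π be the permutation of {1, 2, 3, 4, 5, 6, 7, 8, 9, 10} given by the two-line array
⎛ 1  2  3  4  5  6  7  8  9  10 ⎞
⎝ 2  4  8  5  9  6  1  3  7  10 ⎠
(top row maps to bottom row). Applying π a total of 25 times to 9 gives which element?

Tracing 9 → 7 → … returns to 9 after 6 steps, so 9 lies in a 6-cycle (1, 2, 4, 5, 9, 7).
On a 6-cycle, π^6 is the identity, so π^25 = π^1 there (25 ≡ 1 mod 6).
Advancing 1 step from 9: 9 → 7.

7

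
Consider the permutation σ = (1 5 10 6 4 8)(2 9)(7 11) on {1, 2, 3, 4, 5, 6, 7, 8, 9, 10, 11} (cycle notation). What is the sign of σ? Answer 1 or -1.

-1

The cycle lengths are 6, 2, 2, 1.
A cycle is odd iff its length is even; σ has 3 even-length cycles, so sgn(σ) = (−1)^3 and σ is odd.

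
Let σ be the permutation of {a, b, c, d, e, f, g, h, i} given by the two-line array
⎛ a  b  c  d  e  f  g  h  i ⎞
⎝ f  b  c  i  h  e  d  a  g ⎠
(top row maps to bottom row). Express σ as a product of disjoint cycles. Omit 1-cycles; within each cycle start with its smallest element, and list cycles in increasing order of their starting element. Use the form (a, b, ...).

Start at a and follow images: a → f → e → h → a, giving the cycle (a, f, e, h).
Continuing from each remaining unvisited element yields (a, f, e, h)(d, i, g).

(a, f, e, h)(d, i, g)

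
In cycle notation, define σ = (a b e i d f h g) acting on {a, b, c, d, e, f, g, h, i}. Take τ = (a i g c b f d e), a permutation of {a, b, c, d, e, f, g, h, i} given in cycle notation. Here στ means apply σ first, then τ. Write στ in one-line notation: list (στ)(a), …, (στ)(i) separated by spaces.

f a b d g h i c e

Chase each element through σ then τ: a → b → f; b → e → a; c → c → b; d → f → d; e → i → g; f → h → h; g → a → i; h → g → c; i → d → e.
So στ in one-line form is f a b d g h i c e.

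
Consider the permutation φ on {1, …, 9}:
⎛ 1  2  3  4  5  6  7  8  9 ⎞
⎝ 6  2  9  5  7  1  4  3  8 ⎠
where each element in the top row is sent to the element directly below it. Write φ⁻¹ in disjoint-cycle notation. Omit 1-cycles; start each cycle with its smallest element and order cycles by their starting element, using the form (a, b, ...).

(1, 6)(3, 8, 9)(4, 7, 5)

First write φ in disjoint cycles: (1, 6)(3, 9, 8)(4, 5, 7).
Reversing each cycle (and rotating so the smallest element leads) gives φ⁻¹ = (1, 6)(3, 8, 9)(4, 7, 5).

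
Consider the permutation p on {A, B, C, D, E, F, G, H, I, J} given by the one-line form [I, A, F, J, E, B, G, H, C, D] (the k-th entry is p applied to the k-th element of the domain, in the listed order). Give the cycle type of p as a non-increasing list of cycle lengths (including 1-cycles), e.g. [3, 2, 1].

The disjoint cycles are (A, I, C, F, B)(D, J)(E)(G)(H), with lengths 5, 2, 1, 1, 1 in non-increasing order.

[5, 2, 1, 1, 1]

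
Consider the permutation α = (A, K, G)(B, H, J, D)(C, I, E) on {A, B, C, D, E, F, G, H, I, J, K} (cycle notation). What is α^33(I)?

I lies in the 3-cycle (C, I, E).
Powers repeat with period 3 on this cycle, and 33 mod 3 = 0, so α^33(I) = α^0(I).
So α^33(I) = I.

I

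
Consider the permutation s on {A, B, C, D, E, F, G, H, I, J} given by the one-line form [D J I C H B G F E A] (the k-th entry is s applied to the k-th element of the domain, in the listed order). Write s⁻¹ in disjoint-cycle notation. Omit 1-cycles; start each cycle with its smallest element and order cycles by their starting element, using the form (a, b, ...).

(A, J, B, F, H, E, I, C, D)

The cycle decomposition of s is (A, D, C, I, E, H, F, B, J).
Reversing each cycle (and rotating so the smallest element leads) gives s⁻¹ = (A, J, B, F, H, E, I, C, D).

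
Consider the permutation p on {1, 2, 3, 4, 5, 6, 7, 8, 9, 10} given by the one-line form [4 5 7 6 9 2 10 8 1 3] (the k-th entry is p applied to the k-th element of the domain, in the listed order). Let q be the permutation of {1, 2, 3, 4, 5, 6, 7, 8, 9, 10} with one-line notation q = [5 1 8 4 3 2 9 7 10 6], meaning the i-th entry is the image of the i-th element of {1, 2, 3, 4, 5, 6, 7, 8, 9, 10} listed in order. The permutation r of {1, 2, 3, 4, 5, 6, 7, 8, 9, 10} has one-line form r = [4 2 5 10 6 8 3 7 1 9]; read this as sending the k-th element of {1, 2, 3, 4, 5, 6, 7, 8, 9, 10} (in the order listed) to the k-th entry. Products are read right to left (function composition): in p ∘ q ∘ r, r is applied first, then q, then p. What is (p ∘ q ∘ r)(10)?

3

Apply the permutations in order: r(10) = 9, then q(9) = 10, then p(10) = 3. So (p ∘ q ∘ r)(10) = 3.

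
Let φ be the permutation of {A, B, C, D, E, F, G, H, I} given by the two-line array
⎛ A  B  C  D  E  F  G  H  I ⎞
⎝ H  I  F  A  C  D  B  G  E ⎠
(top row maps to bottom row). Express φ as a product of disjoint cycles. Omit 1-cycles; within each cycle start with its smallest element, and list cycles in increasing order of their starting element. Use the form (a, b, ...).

(A, H, G, B, I, E, C, F, D)

Start at A and follow images: A → H → G → B → I → E → C → F → D → A, giving the cycle (A, H, G, B, I, E, C, F, D).
Repeating from the next unused element and collecting all non-trivial cycles gives (A, H, G, B, I, E, C, F, D).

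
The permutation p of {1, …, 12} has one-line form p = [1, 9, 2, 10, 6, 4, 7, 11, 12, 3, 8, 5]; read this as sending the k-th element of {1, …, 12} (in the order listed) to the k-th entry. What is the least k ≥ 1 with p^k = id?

Writing p as disjoint cycles, the cycle lengths are 8, 2, 1, 1.
The order is lcm(8, 2) = 8.

8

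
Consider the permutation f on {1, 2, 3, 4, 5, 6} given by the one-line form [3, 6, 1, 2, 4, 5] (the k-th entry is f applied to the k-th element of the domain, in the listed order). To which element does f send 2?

2 is element number 2 of the domain, and entry number 2 of the one-line form is 6, so f(2) = 6.

6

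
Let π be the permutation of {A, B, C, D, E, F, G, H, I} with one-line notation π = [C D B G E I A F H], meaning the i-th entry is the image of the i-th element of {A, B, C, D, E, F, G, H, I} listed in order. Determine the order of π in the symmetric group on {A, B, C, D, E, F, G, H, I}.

Decomposing into disjoint cycles gives cycle lengths 5, 3, 1.
Since disjoint cycles commute, ord(π) = lcm(5, 3) = 15.

15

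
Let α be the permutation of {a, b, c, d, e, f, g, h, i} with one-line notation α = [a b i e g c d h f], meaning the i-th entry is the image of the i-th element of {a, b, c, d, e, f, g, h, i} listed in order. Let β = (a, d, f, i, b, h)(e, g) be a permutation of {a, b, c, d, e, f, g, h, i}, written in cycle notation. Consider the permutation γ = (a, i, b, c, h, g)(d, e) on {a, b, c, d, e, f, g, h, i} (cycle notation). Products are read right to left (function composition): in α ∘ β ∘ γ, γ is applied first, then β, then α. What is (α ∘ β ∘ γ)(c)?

a

(α ∘ β ∘ γ)(c) = α(β(γ(c))). γ(c) = h, then β(h) = a, then α(a) = a, so the result is a.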